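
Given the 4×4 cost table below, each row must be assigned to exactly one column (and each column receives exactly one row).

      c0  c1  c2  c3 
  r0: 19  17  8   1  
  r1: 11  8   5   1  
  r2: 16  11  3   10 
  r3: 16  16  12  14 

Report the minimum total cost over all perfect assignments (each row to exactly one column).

Minimum assignment cost: 28

optimal assignment: row0→col3 (cost 1), row1→col1 (cost 8), row2→col2 (cost 3), row3→col0 (cost 16)
total = 1 + 8 + 3 + 16 = 28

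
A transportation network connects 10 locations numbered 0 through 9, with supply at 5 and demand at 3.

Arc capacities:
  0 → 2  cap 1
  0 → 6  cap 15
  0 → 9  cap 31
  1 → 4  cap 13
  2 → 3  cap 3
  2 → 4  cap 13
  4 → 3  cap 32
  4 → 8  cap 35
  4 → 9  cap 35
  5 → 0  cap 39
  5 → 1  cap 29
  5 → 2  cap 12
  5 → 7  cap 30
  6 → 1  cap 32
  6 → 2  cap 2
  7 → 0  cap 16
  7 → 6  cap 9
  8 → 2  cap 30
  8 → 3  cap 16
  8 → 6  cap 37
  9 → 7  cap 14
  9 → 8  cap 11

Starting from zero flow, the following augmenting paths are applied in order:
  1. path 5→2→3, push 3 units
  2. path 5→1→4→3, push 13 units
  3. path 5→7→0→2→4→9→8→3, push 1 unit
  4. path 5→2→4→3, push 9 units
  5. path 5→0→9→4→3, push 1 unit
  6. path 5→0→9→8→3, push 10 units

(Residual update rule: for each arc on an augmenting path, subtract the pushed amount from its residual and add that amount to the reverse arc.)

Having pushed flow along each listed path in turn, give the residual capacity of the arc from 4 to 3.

Residual capacity of (4,3): 9

after path 1 (5→2→3, push 3): res(4,3)=32
after path 2 (5→1→4→3, push 13): res(4,3)=19
after path 3 (5→7→0→2→4→9→8→3, push 1): res(4,3)=19
after path 4 (5→2→4→3, push 9): res(4,3)=10
after path 5 (5→0→9→4→3, push 1): res(4,3)=9
after path 6 (5→0→9→8→3, push 10): res(4,3)=9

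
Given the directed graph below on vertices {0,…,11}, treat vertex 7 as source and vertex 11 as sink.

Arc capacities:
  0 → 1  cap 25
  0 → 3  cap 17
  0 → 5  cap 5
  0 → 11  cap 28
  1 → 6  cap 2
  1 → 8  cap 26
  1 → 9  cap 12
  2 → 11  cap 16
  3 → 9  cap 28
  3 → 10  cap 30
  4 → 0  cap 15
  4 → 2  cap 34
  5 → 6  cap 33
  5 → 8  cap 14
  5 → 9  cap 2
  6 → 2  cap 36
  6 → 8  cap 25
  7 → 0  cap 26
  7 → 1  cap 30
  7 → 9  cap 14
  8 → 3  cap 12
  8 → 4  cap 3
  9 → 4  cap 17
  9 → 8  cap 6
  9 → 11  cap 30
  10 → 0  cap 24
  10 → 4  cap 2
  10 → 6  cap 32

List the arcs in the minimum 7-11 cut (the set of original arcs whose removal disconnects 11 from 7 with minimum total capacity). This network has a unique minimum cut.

Min-cut arcs: {(1,6), (1,9), (7,0), (7,9), (8,3), (8,4)} (total capacity 69)

augment #1: 7→0→11 push 26
augment #2: 7→9→11 push 14
augment #3: 7→1→9→11 push 12
augment #4: 7→1→6→2→11 push 2
augment #5: 7→1→8→3→9→11 push 4
augment #6: 7→1→8→4→0→11 push 2
augment #7: 7→1→8→4→2→11 push 1
augment #8: 7→1→8→3→9→4→2→11 push 8
max flow = 69; residual-reachable set from 7 gives S-side
cut edges (S→T): {(1,6), (1,9), (7,0), (7,9), (8,3), (8,4)} total cap 69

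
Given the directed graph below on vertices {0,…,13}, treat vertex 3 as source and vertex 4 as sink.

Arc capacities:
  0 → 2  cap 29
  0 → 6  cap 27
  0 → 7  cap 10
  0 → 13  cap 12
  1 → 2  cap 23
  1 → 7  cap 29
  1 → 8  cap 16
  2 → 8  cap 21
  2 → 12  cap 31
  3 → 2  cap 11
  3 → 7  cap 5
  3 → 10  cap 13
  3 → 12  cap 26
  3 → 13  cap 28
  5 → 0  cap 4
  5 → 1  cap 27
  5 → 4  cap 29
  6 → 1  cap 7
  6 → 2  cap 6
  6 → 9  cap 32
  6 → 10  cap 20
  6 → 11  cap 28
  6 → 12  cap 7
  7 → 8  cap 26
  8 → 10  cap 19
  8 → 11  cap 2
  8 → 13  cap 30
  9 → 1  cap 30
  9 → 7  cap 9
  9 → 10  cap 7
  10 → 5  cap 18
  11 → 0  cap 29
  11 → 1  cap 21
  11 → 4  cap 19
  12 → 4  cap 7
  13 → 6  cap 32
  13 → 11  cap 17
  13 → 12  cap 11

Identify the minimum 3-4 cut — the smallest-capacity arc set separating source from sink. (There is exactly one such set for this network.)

Min-cut arcs: {(10,5), (11,4), (12,4)} (total capacity 44)

augment #1: 3→12→4 push 7
augment #2: 3→10→5→4 push 13
augment #3: 3→13→11→4 push 17
augment #4: 3→2→8→11→4 push 2
augment #5: 3→2→8→10→5→4 push 5
max flow = 44; residual-reachable set from 3 gives S-side
cut edges (S→T): {(10,5), (11,4), (12,4)} total cap 44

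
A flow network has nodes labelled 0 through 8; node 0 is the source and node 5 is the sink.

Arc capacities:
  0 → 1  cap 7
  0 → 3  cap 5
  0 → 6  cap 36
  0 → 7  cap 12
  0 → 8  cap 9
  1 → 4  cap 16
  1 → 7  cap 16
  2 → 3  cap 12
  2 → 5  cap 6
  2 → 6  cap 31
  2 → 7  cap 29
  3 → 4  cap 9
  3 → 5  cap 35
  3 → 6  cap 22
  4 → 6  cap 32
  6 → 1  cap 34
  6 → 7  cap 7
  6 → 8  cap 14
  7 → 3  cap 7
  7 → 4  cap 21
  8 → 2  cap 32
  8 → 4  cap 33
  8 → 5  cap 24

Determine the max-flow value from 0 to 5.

Maximum flow value: 35

augment #1: 0→3→5 bottleneck 5, total now 5
augment #2: 0→8→5 bottleneck 9, total now 14
augment #3: 0→6→8→5 bottleneck 14, total now 28
augment #4: 0→7→3→5 bottleneck 7, total now 35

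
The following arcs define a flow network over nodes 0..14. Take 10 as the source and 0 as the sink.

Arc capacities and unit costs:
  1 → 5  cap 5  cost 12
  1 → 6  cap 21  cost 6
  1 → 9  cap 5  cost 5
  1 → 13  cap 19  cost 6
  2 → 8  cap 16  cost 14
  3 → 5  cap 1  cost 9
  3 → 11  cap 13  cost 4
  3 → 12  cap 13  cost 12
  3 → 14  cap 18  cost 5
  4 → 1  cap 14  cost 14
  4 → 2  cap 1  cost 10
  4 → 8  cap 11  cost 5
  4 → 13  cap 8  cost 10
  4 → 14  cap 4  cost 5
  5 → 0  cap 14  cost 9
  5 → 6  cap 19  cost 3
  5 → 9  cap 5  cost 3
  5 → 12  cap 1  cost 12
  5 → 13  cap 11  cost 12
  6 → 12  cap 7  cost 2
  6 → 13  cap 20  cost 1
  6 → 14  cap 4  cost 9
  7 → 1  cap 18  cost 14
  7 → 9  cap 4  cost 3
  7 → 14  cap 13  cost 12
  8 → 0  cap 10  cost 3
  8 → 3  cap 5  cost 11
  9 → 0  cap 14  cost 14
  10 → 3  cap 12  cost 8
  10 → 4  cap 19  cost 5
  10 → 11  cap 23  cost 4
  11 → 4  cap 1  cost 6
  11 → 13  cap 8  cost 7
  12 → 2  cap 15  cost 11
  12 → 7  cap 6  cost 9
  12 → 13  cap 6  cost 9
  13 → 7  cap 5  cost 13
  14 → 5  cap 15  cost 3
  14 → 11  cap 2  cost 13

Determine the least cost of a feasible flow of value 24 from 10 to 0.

shortest-cost path #1: 10→4→8→0 push 10 @ unit cost 13 (adds 130)
shortest-cost path #2: 10→4→14→5→0 push 4 @ unit cost 22 (adds 88)
shortest-cost path #3: 10→3→14→5→0 push 10 @ unit cost 25 (adds 250)
total cost = 468

Minimum cost for 24 units: 468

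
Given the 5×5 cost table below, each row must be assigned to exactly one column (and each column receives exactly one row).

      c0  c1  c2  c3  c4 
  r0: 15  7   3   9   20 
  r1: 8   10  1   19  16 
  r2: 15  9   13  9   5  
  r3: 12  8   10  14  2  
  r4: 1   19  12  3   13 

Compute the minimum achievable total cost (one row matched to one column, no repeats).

Minimum assignment cost: 20

optimal assignment: row0→col1 (cost 7), row1→col2 (cost 1), row2→col3 (cost 9), row3→col4 (cost 2), row4→col0 (cost 1)
total = 7 + 1 + 9 + 2 + 1 = 20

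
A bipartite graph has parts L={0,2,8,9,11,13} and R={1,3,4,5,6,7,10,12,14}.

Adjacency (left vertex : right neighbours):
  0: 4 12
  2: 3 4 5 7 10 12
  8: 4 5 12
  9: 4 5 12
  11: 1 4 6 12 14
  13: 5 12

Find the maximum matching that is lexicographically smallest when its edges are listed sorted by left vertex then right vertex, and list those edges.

Lex-smallest maximum matching: {(0,4), (2,3), (8,5), (9,12), (11,1)}

|M| = 5 (so the lex-smallest maximum matching has 5 edges)
process left vertices in ascending order; for each, take the smallest-labelled available neighbour that still permits 5 edges overall, or leave it unmatched if none does
lex-smallest matching: {0-4, 2-3, 8-5, 9-12, 11-1}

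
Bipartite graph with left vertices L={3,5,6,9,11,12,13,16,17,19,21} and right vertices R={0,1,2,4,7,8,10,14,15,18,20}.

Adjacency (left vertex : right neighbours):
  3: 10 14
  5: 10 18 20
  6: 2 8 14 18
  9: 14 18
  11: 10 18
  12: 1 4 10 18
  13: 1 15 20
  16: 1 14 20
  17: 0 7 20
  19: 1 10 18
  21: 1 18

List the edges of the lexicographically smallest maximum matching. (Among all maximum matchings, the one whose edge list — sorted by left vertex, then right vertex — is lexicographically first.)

Lex-smallest maximum matching: {(3,10), (5,18), (6,2), (9,14), (12,4), (13,15), (16,20), (17,0), (19,1)}

|M| = 9 (so the lex-smallest maximum matching has 9 edges)
process left vertices in ascending order; for each, take the smallest-labelled available neighbour that still permits 9 edges overall, or leave it unmatched if none does
lex-smallest matching: {3-10, 5-18, 6-2, 9-14, 12-4, 13-15, 16-20, 17-0, 19-1}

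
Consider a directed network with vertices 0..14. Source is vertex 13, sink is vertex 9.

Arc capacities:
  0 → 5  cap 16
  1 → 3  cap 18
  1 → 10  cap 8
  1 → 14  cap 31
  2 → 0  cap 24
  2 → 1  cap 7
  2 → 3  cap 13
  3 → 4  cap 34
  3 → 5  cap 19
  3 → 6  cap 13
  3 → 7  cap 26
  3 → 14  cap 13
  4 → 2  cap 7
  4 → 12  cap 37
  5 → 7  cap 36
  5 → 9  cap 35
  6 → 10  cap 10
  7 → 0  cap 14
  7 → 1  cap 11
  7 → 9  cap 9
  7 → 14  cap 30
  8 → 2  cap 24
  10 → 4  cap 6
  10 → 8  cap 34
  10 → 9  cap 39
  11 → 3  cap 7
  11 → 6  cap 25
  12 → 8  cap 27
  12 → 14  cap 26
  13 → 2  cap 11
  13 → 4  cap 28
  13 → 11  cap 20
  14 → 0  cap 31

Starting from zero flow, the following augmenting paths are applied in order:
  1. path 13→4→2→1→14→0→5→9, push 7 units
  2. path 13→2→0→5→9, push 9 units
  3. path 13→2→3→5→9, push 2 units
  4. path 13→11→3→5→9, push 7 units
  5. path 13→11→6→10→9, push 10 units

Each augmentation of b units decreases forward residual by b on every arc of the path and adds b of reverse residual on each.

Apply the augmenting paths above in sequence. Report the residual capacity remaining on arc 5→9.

after path 1 (13→4→2→1→14→0→5→9, push 7): res(5,9)=28
after path 2 (13→2→0→5→9, push 9): res(5,9)=19
after path 3 (13→2→3→5→9, push 2): res(5,9)=17
after path 4 (13→11→3→5→9, push 7): res(5,9)=10
after path 5 (13→11→6→10→9, push 10): res(5,9)=10

Residual capacity of (5,9): 10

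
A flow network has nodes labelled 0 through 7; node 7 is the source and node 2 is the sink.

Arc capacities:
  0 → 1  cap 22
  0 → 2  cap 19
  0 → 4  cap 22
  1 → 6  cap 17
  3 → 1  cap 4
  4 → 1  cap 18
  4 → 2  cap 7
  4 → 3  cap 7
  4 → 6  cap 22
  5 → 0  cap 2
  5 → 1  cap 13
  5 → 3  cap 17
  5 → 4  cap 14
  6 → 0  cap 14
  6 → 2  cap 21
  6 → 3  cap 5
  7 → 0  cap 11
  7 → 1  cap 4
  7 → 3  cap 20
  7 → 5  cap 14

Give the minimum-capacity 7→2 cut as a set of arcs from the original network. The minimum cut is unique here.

Min-cut arcs: {(3,1), (7,0), (7,1), (7,5)} (total capacity 33)

augment #1: 7→0→2 push 11
augment #2: 7→1→6→2 push 4
augment #3: 7→5→0→2 push 2
augment #4: 7→5→4→2 push 7
augment #5: 7→3→1→6→2 push 4
augment #6: 7→5→1→6→2 push 5
max flow = 33; residual-reachable set from 7 gives S-side
cut edges (S→T): {(3,1), (7,0), (7,1), (7,5)} total cap 33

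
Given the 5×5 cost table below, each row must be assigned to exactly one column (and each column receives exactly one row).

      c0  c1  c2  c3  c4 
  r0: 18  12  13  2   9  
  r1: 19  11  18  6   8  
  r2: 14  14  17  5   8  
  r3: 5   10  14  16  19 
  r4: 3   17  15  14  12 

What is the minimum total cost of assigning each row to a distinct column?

optimal assignment: row0→col3 (cost 2), row1→col1 (cost 11), row2→col4 (cost 8), row3→col2 (cost 14), row4→col0 (cost 3)
total = 2 + 11 + 8 + 14 + 3 = 38

Minimum assignment cost: 38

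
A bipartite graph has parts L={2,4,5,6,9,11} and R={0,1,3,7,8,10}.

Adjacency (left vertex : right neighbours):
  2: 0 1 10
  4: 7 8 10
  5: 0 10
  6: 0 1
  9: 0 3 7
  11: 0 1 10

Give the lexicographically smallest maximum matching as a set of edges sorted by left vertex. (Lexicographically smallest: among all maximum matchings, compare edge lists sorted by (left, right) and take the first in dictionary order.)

|M| = 5 (so the lex-smallest maximum matching has 5 edges)
process left vertices in ascending order; for each, take the smallest-labelled available neighbour that still permits 5 edges overall, or leave it unmatched if none does
lex-smallest matching: {2-0, 4-7, 5-10, 6-1, 9-3}

Lex-smallest maximum matching: {(2,0), (4,7), (5,10), (6,1), (9,3)}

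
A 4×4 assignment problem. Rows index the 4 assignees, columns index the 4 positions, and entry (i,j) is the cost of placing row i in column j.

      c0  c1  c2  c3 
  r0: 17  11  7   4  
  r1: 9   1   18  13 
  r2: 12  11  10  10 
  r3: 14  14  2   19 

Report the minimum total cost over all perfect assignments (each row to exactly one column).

optimal assignment: row0→col3 (cost 4), row1→col1 (cost 1), row2→col0 (cost 12), row3→col2 (cost 2)
total = 4 + 1 + 12 + 2 = 19

Minimum assignment cost: 19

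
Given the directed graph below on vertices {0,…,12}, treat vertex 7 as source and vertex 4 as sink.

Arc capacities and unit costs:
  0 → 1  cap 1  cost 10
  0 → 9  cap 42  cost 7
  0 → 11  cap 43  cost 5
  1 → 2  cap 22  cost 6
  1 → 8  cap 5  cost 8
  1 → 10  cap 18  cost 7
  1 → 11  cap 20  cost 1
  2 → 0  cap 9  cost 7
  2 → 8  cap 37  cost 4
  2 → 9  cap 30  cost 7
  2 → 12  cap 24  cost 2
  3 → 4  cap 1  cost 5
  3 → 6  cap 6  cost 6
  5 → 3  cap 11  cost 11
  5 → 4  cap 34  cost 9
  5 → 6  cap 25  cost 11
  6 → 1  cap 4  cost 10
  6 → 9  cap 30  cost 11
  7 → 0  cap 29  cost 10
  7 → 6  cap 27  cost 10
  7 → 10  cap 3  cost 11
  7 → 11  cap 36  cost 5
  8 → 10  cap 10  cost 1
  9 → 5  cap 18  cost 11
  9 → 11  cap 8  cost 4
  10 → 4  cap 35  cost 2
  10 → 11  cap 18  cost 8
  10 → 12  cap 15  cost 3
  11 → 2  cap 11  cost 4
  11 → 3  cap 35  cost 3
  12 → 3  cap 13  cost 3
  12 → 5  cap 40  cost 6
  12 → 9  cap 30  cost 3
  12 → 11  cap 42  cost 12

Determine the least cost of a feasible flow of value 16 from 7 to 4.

shortest-cost path #1: 7→10→4 push 3 @ unit cost 13 (adds 39)
shortest-cost path #2: 7→11→3→4 push 1 @ unit cost 13 (adds 13)
shortest-cost path #3: 7→11→2→8→10→4 push 10 @ unit cost 16 (adds 160)
shortest-cost path #4: 7→11→2→12→5→4 push 1 @ unit cost 26 (adds 26)
shortest-cost path #5: 7→0→1→10→4 push 1 @ unit cost 29 (adds 29)
total cost = 267

Minimum cost for 16 units: 267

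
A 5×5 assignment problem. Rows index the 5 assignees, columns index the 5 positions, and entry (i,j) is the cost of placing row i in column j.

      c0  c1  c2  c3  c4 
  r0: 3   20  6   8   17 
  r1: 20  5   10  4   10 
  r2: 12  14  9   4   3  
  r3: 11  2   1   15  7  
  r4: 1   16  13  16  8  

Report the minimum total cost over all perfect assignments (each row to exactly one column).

optimal assignment: row0→col2 (cost 6), row1→col3 (cost 4), row2→col4 (cost 3), row3→col1 (cost 2), row4→col0 (cost 1)
total = 6 + 4 + 3 + 2 + 1 = 16

Minimum assignment cost: 16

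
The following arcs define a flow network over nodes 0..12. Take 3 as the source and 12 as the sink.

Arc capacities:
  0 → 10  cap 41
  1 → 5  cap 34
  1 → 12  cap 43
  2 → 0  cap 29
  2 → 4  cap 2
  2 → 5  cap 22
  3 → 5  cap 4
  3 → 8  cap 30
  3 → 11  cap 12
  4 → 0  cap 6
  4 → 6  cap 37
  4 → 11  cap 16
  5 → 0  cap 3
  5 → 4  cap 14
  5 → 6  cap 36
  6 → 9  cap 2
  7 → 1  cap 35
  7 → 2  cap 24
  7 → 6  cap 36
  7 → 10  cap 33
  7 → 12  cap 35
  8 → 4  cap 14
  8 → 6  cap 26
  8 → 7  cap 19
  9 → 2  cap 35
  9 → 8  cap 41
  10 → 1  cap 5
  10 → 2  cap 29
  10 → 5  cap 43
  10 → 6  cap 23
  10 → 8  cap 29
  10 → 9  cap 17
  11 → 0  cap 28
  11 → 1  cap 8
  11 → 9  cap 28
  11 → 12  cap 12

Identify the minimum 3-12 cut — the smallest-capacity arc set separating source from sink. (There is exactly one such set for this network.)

augment #1: 3→11→12 push 12
augment #2: 3→8→7→12 push 19
augment #3: 3→5→0→10→1→12 push 3
augment #4: 3→5→4→11→1→12 push 1
augment #5: 3→8→4→11→1→12 push 7
augment #6: 3→8→4→0→10→1→12 push 2
max flow = 44; residual-reachable set from 3 gives S-side
cut edges (S→T): {(8,7), (10,1), (11,1), (11,12)} total cap 44

Min-cut arcs: {(8,7), (10,1), (11,1), (11,12)} (total capacity 44)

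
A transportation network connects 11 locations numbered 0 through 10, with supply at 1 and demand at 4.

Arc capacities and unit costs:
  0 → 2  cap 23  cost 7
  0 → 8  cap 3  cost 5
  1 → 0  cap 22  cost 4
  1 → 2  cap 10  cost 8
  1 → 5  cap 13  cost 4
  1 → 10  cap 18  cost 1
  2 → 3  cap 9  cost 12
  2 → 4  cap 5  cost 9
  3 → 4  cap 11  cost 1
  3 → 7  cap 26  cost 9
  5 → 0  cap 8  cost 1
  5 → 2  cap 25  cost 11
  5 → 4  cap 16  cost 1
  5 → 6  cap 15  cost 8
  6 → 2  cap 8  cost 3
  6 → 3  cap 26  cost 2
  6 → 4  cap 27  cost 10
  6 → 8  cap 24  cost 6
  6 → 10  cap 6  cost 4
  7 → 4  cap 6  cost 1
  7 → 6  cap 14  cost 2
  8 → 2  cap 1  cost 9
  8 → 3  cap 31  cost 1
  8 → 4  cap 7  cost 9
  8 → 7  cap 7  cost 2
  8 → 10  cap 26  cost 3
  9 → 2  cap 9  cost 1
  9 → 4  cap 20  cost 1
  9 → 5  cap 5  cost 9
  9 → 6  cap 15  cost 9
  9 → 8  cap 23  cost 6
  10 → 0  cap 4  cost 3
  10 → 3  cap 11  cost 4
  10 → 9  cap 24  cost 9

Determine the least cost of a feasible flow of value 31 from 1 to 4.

shortest-cost path #1: 1→5→4 push 13 @ unit cost 5 (adds 65)
shortest-cost path #2: 1→10→3→4 push 11 @ unit cost 6 (adds 66)
shortest-cost path #3: 1→10→9→4 push 7 @ unit cost 11 (adds 77)
total cost = 208

Minimum cost for 31 units: 208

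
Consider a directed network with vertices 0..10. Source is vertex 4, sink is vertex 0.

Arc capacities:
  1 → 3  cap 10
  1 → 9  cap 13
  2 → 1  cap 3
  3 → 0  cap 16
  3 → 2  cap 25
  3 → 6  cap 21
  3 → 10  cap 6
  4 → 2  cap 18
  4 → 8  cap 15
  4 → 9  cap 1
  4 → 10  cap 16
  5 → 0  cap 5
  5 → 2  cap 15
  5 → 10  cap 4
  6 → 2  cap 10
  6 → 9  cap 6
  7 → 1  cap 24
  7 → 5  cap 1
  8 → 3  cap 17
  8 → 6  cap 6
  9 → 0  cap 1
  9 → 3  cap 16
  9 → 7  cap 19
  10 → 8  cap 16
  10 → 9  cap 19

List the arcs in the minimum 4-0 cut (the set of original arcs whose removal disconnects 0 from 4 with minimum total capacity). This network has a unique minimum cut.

augment #1: 4→9→0 push 1
augment #2: 4→8→3→0 push 15
augment #3: 4→2→1→3→0 push 1
augment #4: 4→10→9→7→5→0 push 1
max flow = 18; residual-reachable set from 4 gives S-side
cut edges (S→T): {(3,0), (7,5), (9,0)} total cap 18

Min-cut arcs: {(3,0), (7,5), (9,0)} (total capacity 18)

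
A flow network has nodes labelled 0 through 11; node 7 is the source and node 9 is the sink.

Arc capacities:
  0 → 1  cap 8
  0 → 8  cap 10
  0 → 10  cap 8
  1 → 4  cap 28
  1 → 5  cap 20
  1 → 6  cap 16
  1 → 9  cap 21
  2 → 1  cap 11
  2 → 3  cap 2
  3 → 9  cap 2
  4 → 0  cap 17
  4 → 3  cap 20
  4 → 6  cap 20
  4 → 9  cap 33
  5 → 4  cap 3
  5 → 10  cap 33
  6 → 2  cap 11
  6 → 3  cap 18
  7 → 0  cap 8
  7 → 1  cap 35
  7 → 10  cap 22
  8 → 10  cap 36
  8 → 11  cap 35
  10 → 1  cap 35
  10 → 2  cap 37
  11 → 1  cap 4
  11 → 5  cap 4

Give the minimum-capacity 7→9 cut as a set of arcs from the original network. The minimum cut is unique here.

Min-cut arcs: {(1,4), (1,9), (3,9), (5,4)} (total capacity 54)

augment #1: 7→1→9 push 21
augment #2: 7→1→4→9 push 14
augment #3: 7→0→1→4→9 push 8
augment #4: 7→10→1→4→9 push 6
augment #5: 7→10→2→3→9 push 2
augment #6: 7→10→1→5→4→9 push 3
max flow = 54; residual-reachable set from 7 gives S-side
cut edges (S→T): {(1,4), (1,9), (3,9), (5,4)} total cap 54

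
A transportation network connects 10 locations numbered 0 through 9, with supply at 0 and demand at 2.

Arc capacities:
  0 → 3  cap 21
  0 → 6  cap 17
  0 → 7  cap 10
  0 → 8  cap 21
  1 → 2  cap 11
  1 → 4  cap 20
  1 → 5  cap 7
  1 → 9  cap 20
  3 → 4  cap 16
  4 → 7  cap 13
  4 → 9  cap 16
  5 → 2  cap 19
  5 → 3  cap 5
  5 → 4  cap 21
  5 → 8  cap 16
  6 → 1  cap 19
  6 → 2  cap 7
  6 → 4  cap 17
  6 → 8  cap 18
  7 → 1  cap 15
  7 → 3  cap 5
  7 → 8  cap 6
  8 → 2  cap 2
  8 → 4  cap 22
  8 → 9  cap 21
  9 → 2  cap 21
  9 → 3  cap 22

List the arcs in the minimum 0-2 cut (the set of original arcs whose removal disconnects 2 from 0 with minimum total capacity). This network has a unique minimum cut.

augment #1: 0→6→2 push 7
augment #2: 0→8→2 push 2
augment #3: 0→6→1→2 push 10
augment #4: 0→7→1→2 push 1
augment #5: 0→8→9→2 push 19
augment #6: 0→3→4→9→2 push 2
augment #7: 0→7→1→5→2 push 7
max flow = 48; residual-reachable set from 0 gives S-side
cut edges (S→T): {(1,2), (1,5), (6,2), (8,2), (9,2)} total cap 48

Min-cut arcs: {(1,2), (1,5), (6,2), (8,2), (9,2)} (total capacity 48)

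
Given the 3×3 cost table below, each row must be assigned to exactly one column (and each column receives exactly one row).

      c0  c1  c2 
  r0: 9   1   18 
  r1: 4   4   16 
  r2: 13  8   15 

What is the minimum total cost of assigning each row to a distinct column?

Minimum assignment cost: 20

optimal assignment: row0→col1 (cost 1), row1→col0 (cost 4), row2→col2 (cost 15)
total = 1 + 4 + 15 = 20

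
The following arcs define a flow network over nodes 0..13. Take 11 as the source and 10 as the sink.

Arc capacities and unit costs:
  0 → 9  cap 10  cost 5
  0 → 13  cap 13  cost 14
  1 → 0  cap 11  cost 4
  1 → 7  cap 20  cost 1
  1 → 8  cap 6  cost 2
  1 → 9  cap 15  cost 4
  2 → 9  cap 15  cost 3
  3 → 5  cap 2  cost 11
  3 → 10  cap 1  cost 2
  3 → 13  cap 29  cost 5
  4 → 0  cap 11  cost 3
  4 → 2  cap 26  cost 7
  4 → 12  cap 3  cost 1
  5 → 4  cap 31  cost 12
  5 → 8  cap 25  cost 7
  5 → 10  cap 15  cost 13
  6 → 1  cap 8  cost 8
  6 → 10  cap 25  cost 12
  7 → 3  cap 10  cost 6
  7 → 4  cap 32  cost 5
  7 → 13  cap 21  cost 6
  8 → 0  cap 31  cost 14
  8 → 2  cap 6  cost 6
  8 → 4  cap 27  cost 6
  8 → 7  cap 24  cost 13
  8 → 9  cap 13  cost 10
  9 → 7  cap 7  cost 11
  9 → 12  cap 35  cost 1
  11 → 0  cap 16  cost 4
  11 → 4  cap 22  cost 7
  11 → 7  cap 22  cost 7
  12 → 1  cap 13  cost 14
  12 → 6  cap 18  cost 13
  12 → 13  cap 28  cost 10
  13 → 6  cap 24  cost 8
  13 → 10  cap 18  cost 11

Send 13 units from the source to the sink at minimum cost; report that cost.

shortest-cost path #1: 11→7→3→10 push 1 @ unit cost 15 (adds 15)
shortest-cost path #2: 11→7→13→10 push 12 @ unit cost 24 (adds 288)
total cost = 303

Minimum cost for 13 units: 303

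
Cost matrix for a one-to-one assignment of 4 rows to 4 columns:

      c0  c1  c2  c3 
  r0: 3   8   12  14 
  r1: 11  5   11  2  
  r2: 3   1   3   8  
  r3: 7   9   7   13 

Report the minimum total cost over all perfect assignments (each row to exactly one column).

Minimum assignment cost: 13

optimal assignment: row0→col0 (cost 3), row1→col3 (cost 2), row2→col1 (cost 1), row3→col2 (cost 7)
total = 3 + 2 + 1 + 7 = 13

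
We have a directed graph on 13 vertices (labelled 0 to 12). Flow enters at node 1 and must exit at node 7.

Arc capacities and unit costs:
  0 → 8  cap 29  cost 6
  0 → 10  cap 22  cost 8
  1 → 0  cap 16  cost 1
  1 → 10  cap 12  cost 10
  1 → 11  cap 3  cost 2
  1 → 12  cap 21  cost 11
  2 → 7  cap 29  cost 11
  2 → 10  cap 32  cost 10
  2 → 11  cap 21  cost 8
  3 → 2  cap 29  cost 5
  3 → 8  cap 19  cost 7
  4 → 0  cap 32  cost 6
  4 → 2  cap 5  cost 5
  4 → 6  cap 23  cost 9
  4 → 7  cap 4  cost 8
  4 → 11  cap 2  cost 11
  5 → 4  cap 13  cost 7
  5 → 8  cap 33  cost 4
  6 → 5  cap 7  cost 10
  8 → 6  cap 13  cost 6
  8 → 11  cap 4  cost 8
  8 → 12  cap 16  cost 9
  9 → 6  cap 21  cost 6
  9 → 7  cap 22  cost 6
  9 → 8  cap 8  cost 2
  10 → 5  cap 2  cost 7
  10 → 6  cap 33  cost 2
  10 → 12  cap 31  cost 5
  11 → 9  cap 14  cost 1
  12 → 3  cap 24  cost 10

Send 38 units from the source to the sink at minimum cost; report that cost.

shortest-cost path #1: 1→11→9→7 push 3 @ unit cost 9 (adds 27)
shortest-cost path #2: 1→0→8→11→9→7 push 4 @ unit cost 22 (adds 88)
shortest-cost path #3: 1→0→10→5→4→7 push 2 @ unit cost 31 (adds 62)
shortest-cost path #4: 1→0→10→6→5→4→7 push 2 @ unit cost 36 (adds 72)
shortest-cost path #5: 1→12→3→2→7 push 21 @ unit cost 37 (adds 777)
shortest-cost path #6: 1→0→10→12→3→2→7 push 3 @ unit cost 40 (adds 120)
shortest-cost path #7: 1→0→10→6→5→4→2→7 push 3 @ unit cost 44 (adds 132)
total cost = 1278

Minimum cost for 38 units: 1278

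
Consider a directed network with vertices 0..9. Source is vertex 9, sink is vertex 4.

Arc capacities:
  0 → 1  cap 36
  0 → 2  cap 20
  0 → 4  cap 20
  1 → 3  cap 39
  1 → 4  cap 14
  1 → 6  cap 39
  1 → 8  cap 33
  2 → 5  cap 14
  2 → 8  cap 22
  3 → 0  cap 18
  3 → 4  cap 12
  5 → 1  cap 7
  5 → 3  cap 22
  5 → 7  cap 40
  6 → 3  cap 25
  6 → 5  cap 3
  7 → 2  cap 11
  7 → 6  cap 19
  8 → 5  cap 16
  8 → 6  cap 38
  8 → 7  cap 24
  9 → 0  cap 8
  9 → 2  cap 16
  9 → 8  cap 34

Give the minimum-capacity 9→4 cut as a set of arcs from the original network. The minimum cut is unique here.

Min-cut arcs: {(3,0), (3,4), (5,1), (9,0)} (total capacity 45)

augment #1: 9→0→4 push 8
augment #2: 9→2→5→1→4 push 7
augment #3: 9→2→5→3→4 push 7
augment #4: 9→8→5→3→4 push 5
augment #5: 9→8→5→3→0→4 push 10
augment #6: 9→8→6→3→0→4 push 2
augment #7: 9→8→6→3→0→1→4 push 6
max flow = 45; residual-reachable set from 9 gives S-side
cut edges (S→T): {(3,0), (3,4), (5,1), (9,0)} total cap 45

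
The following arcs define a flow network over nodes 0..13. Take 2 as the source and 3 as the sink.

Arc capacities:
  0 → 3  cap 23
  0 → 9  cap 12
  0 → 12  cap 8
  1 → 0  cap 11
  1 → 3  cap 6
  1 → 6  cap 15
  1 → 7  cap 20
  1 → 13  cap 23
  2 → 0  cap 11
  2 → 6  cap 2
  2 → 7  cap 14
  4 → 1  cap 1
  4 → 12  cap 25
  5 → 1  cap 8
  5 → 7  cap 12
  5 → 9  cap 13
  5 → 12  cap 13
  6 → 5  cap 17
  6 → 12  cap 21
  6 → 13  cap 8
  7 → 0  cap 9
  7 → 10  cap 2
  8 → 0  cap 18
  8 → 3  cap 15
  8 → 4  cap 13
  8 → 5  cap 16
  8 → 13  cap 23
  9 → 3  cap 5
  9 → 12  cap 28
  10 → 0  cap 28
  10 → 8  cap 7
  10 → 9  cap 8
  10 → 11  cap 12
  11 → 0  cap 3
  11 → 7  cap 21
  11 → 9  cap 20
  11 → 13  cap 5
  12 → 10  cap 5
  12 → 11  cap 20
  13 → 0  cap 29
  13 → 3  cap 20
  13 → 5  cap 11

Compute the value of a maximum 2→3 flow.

augment #1: 2→0→3 bottleneck 11, total now 11
augment #2: 2→6→13→3 bottleneck 2, total now 13
augment #3: 2→7→0→3 bottleneck 9, total now 22
augment #4: 2→7→10→0→3 bottleneck 2, total now 24

Maximum flow value: 24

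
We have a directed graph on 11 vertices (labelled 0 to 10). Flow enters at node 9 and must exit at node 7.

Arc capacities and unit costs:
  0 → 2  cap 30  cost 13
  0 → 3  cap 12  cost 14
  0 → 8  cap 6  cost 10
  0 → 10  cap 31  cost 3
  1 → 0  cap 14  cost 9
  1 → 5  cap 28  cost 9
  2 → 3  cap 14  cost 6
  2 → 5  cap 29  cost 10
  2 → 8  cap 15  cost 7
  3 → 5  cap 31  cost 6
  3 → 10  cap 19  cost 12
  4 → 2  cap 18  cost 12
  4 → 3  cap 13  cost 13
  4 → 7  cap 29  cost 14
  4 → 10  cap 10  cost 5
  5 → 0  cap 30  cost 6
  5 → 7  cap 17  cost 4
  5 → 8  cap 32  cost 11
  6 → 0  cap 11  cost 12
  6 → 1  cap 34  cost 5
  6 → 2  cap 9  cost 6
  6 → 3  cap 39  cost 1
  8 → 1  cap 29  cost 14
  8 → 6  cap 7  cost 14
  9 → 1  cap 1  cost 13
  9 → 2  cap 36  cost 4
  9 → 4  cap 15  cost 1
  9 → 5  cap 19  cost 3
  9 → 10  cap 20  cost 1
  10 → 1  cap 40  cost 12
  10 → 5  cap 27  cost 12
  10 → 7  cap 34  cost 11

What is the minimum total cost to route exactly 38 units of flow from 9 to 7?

shortest-cost path #1: 9→5→7 push 17 @ unit cost 7 (adds 119)
shortest-cost path #2: 9→10→7 push 20 @ unit cost 12 (adds 240)
shortest-cost path #3: 9→4→7 push 1 @ unit cost 15 (adds 15)
total cost = 374

Minimum cost for 38 units: 374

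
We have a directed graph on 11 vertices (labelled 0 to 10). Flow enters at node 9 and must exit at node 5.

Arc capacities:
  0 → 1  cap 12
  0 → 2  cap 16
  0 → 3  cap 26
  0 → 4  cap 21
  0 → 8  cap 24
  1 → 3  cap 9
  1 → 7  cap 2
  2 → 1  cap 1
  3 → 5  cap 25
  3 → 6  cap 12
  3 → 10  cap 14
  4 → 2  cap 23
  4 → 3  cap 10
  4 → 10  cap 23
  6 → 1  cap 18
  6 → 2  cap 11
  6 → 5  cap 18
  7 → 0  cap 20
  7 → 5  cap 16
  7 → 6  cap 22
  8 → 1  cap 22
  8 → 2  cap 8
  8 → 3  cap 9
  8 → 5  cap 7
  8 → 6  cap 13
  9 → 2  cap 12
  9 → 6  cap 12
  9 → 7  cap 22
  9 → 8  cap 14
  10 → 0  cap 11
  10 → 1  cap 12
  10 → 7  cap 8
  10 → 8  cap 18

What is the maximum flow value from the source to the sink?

Maximum flow value: 49

augment #1: 9→6→5 bottleneck 12, total now 12
augment #2: 9→7→5 bottleneck 16, total now 28
augment #3: 9→8→5 bottleneck 7, total now 35
augment #4: 9→7→6→5 bottleneck 6, total now 41
augment #5: 9→8→3→5 bottleneck 7, total now 48
augment #6: 9→2→1→3→5 bottleneck 1, total now 49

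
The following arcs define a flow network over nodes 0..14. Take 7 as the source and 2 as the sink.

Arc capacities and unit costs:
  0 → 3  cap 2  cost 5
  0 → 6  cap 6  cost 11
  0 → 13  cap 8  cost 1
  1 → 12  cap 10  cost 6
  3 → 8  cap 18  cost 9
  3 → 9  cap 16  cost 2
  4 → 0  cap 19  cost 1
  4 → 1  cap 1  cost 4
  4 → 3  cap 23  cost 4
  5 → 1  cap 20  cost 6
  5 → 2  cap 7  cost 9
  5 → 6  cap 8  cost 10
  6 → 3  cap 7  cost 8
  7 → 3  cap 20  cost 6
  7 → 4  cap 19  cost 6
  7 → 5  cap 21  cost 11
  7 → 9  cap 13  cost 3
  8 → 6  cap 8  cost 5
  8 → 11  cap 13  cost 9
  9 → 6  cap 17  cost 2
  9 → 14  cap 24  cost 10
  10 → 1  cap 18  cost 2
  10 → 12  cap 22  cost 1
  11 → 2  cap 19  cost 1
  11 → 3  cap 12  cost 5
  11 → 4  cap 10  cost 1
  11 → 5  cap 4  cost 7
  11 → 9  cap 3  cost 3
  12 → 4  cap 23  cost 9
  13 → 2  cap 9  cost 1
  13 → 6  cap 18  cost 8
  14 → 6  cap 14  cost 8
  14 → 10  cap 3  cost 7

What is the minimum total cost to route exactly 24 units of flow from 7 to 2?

Minimum cost for 24 units: 437

shortest-cost path #1: 7→4→0→13→2 push 8 @ unit cost 9 (adds 72)
shortest-cost path #2: 7→5→2 push 7 @ unit cost 20 (adds 140)
shortest-cost path #3: 7→3→8→11→2 push 9 @ unit cost 25 (adds 225)
total cost = 437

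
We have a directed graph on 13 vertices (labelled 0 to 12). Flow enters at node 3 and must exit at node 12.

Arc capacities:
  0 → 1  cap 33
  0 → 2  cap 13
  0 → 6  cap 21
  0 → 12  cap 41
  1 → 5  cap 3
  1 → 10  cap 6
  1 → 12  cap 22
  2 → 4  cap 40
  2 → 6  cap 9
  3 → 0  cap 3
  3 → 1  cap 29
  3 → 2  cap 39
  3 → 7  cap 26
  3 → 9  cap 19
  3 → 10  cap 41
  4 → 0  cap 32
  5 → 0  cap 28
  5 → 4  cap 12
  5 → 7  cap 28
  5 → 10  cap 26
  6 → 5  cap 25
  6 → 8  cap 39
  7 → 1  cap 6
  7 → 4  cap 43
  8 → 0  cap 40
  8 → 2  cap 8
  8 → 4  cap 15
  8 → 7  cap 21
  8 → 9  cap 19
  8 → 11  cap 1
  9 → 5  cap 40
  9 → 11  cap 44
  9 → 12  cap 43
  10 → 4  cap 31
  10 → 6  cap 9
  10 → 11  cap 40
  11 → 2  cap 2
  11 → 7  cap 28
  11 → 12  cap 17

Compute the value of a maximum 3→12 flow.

augment #1: 3→0→12 bottleneck 3, total now 3
augment #2: 3→1→12 bottleneck 22, total now 25
augment #3: 3→9→12 bottleneck 19, total now 44
augment #4: 3→10→11→12 bottleneck 17, total now 61
augment #5: 3→1→5→0→12 bottleneck 3, total now 64
augment #6: 3→2→4→0→12 bottleneck 32, total now 96
augment #7: 3→2→6→5→0→12 bottleneck 3, total now 99
augment #8: 3→2→6→8→9→12 bottleneck 4, total now 103
augment #9: 3→10→6→8→9→12 bottleneck 9, total now 112
augment #10: 3→7→4→2→6→8→9→12 bottleneck 2, total now 114

Maximum flow value: 114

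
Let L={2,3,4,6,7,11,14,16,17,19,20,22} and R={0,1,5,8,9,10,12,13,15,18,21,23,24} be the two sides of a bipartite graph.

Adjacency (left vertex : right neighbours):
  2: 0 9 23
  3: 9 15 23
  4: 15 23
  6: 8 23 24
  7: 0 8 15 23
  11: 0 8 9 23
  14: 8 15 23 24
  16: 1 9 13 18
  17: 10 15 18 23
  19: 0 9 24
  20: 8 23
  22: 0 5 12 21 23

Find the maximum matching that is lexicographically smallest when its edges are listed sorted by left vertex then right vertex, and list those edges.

Lex-smallest maximum matching: {(2,0), (3,9), (4,15), (6,8), (7,23), (14,24), (16,1), (17,10), (22,5)}

|M| = 9 (so the lex-smallest maximum matching has 9 edges)
process left vertices in ascending order; for each, take the smallest-labelled available neighbour that still permits 9 edges overall, or leave it unmatched if none does
lex-smallest matching: {2-0, 3-9, 4-15, 6-8, 7-23, 14-24, 16-1, 17-10, 22-5}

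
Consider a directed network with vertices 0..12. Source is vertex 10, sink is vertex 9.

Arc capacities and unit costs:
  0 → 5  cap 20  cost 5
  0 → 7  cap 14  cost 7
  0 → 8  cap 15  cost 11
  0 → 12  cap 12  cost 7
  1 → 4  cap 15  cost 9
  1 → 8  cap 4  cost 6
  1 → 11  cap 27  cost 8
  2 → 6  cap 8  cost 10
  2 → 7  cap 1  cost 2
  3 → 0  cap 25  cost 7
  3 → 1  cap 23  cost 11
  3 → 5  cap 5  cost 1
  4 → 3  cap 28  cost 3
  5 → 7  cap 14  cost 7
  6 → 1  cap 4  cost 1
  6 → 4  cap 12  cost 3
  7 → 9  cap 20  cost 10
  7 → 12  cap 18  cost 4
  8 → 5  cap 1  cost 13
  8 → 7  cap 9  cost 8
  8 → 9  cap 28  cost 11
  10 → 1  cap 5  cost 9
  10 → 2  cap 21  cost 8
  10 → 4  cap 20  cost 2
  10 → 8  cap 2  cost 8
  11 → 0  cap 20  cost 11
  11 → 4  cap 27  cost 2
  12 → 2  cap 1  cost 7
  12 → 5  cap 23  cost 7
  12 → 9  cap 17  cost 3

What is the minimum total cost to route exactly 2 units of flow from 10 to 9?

Minimum cost for 2 units: 36

shortest-cost path #1: 10→2→7→12→9 push 1 @ unit cost 17 (adds 17)
shortest-cost path #2: 10→8→9 push 1 @ unit cost 19 (adds 19)
total cost = 36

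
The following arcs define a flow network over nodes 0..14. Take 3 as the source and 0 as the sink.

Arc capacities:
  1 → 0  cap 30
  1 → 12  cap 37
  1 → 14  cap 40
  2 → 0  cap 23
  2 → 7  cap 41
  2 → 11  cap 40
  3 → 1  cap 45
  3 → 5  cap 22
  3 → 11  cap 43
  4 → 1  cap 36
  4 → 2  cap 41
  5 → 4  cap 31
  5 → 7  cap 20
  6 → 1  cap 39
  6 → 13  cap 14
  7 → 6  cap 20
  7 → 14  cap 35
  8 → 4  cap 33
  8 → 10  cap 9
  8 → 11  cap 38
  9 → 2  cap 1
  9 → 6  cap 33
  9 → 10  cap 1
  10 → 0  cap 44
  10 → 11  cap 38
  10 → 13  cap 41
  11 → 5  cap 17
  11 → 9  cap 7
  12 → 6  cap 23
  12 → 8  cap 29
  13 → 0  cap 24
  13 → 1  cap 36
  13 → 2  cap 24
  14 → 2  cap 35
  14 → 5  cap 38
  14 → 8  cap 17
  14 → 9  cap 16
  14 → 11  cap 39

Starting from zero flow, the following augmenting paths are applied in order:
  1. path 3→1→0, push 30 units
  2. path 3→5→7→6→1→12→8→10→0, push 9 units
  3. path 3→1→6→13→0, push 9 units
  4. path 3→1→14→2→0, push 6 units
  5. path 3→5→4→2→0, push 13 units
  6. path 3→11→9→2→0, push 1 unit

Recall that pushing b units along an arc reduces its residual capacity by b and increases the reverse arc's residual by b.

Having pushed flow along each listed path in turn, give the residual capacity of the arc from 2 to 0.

Residual capacity of (2,0): 3

after path 1 (3→1→0, push 30): res(2,0)=23
after path 2 (3→5→7→6→1→12→8→10→0, push 9): res(2,0)=23
after path 3 (3→1→6→13→0, push 9): res(2,0)=23
after path 4 (3→1→14→2→0, push 6): res(2,0)=17
after path 5 (3→5→4→2→0, push 13): res(2,0)=4
after path 6 (3→11→9→2→0, push 1): res(2,0)=3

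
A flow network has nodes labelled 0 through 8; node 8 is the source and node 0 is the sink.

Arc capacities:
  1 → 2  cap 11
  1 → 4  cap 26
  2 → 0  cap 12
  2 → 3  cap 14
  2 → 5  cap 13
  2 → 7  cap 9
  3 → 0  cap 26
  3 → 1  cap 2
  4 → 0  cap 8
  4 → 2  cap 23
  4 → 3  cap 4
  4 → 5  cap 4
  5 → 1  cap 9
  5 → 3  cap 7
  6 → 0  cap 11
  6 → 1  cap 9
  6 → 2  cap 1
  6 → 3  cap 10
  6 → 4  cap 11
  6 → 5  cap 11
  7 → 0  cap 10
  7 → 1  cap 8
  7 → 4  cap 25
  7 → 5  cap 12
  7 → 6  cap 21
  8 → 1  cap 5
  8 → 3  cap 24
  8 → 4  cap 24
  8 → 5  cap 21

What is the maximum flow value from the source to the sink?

augment #1: 8→3→0 bottleneck 24, total now 24
augment #2: 8→4→0 bottleneck 8, total now 32
augment #3: 8→1→2→0 bottleneck 5, total now 37
augment #4: 8→4→2→0 bottleneck 7, total now 44
augment #5: 8→4→3→0 bottleneck 2, total now 46
augment #6: 8→4→2→7→0 bottleneck 7, total now 53
augment #7: 8→5→1→2→7→0 bottleneck 2, total now 55

Maximum flow value: 55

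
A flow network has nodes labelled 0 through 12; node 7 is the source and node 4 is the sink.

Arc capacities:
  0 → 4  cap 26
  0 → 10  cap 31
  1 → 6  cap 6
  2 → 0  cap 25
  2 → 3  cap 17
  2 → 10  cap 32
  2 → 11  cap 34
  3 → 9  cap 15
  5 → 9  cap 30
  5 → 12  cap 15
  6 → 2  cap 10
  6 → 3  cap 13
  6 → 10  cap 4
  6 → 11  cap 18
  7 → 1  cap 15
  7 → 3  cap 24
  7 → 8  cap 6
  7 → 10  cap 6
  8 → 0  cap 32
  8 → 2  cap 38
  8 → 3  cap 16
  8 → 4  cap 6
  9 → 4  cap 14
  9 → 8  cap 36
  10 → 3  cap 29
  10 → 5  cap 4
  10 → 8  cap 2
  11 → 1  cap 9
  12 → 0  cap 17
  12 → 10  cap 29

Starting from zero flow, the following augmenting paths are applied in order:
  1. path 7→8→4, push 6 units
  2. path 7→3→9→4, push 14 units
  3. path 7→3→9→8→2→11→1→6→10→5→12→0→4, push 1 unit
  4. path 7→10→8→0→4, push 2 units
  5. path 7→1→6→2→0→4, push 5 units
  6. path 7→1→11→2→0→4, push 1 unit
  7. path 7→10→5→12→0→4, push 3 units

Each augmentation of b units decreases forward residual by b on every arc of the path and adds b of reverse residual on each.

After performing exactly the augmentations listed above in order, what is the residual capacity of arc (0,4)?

after path 1 (7→8→4, push 6): res(0,4)=26
after path 2 (7→3→9→4, push 14): res(0,4)=26
after path 3 (7→3→9→8→2→11→1→6→10→5→12→0→4, push 1): res(0,4)=25
after path 4 (7→10→8→0→4, push 2): res(0,4)=23
after path 5 (7→1→6→2→0→4, push 5): res(0,4)=18
after path 6 (7→1→11→2→0→4, push 1): res(0,4)=17
after path 7 (7→10→5→12→0→4, push 3): res(0,4)=14

Residual capacity of (0,4): 14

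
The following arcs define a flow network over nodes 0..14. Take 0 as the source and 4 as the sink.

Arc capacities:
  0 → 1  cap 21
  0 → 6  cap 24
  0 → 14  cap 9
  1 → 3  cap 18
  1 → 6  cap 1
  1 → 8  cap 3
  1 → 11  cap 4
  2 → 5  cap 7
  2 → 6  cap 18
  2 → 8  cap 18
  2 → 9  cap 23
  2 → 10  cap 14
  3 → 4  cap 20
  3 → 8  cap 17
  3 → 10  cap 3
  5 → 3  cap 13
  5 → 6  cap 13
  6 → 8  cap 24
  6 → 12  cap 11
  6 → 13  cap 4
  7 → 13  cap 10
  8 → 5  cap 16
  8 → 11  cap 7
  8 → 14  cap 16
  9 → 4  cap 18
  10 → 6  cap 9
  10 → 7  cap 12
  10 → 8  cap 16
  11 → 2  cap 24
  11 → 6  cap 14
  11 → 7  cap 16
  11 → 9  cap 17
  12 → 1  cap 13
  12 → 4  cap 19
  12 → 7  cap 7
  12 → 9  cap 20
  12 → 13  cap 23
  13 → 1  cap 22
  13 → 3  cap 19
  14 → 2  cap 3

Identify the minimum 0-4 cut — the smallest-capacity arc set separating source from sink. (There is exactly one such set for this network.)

augment #1: 0→1→3→4 push 18
augment #2: 0→6→12→4 push 11
augment #3: 0→1→11→9→4 push 3
augment #4: 0→6→13→3→4 push 2
augment #5: 0→14→2→9→4 push 3
augment #6: 0→6→8→11→9→4 push 7
augment #7: 0→6→13→1→11→9→4 push 1
max flow = 45; residual-reachable set from 0 gives S-side
cut edges (S→T): {(1,11), (3,4), (6,12), (8,11), (14,2)} total cap 45

Min-cut arcs: {(1,11), (3,4), (6,12), (8,11), (14,2)} (total capacity 45)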